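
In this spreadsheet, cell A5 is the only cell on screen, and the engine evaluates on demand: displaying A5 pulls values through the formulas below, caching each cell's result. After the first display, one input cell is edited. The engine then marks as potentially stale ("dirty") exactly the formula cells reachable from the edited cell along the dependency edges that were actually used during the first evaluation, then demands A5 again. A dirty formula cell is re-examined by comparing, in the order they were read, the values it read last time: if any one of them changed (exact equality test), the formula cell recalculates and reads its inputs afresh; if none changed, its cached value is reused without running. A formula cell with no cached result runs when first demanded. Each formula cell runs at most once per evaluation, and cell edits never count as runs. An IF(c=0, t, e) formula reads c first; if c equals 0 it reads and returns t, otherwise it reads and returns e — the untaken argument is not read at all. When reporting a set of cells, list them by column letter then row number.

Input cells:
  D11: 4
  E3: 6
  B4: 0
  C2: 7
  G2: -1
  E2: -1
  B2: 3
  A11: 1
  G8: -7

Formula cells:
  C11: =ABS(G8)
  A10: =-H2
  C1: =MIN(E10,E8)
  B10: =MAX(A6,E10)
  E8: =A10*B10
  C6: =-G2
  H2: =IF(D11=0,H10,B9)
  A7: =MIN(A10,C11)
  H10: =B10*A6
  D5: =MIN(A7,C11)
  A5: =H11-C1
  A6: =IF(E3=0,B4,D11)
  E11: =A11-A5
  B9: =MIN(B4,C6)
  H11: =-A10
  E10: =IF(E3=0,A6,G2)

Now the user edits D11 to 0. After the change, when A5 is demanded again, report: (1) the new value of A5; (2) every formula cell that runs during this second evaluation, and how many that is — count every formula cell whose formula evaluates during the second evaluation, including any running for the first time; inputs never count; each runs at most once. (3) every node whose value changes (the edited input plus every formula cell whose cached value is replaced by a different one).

A5 now evaluates to 1.
Run set: A6, B10, E8, H2, H10 (5 run).
Changed values: A6, B10, D11.
The important point: the flipped condition pulls in fresh nodes; H10 runs for the first time.

Initial pass — values computed on the first demand:
  A6 = IF(E3=0: E3=6 -> else branch D11) = 4
  C6 = -(-1) = 1
  B9 = MIN(0, 1) = 0
  E10 = IF(E3=0: E3=6 -> else branch G2) = -1
  B10 = MAX(4, -1) = 4
  H2 = IF(D11=0: D11=4 -> else branch B9) = 0
  A10 = -(0) = 0
  E8 = 0 * 4 = 0
  C1 = MIN(-1, 0) = -1
  H11 = -(0) = 0
  A5 = 0 - -1 = 1

Second demand — change propagation:
  A6: re-runs because D11 4->0; new result 0.
  B10: re-runs because A6 4->0; new result 0.
  H10: newly demanded (no cache) — executes and yields 0.
  H2: re-runs because D11 4->0; new result 0 (unchanged).
  A10: re-examined; everything it read last time is the same (H2 unchanged) — cache 0 kept, no run.
  E8: re-runs because B10 4->0; new result 0 (unchanged).
  C1: re-examined; everything it read last time is the same (E10 unchanged, E8 unchanged) — cache -1 kept, no run.
  H11: re-examined; everything it read last time is the same (A10 unchanged) — cache 0 kept, no run.
  A5: re-examined; everything it read last time is the same (H11 unchanged, C1 unchanged) — cache 1 kept, no run.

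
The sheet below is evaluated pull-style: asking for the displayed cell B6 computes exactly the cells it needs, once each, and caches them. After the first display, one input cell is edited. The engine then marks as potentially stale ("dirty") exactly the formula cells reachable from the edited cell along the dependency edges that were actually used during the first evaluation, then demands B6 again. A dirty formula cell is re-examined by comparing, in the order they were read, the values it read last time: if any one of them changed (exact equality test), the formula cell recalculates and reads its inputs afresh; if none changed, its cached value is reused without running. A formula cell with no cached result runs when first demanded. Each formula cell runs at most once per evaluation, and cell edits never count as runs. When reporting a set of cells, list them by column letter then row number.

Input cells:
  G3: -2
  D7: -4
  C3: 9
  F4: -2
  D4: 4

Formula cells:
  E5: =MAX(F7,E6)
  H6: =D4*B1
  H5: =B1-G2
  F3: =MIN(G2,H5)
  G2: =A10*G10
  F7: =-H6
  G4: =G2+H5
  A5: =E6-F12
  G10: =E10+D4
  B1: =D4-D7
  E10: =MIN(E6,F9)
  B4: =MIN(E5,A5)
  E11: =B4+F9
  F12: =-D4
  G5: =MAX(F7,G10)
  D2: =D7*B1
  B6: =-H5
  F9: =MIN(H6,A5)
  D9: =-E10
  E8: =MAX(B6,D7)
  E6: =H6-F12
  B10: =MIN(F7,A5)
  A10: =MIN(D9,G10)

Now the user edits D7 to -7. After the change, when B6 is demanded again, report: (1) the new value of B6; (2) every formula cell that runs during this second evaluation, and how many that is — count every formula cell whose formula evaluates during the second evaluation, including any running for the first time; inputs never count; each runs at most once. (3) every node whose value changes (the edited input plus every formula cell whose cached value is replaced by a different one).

First demand of the output computes:
  B1 = 4 - -4 = 8
  F12 = -(4) = -4
  H6 = 4 * 8 = 32
  E6 = 32 - -4 = 36
  A5 = 36 - -4 = 40
  F9 = MIN(32, 40) = 32
  E10 = MIN(36, 32) = 32
  D9 = -(32) = -32
  G10 = 32 + 4 = 36
  A10 = MIN(-32, 36) = -32
  G2 = -32 * 36 = -1152
  H5 = 8 - -1152 = 1160
  B6 = -(1160) = -1160

After the edit, cleaning proceeds:
  B1: a read changed (D7 -4->-7) — executes, giving 11.
  H6: a read changed (B1 8->11) — executes, giving 44.
  E6: a read changed (H6 32->44) — executes, giving 48.
  A5: a read changed (E6 36->48) — executes, giving 52.
  F9: a read changed (H6 32->44; A5 40->52) — executes, giving 44.
  E10: a read changed (E6 36->48; F9 32->44) — executes, giving 44.
  D9: a read changed (E10 32->44) — executes, giving -44.
  G10: a read changed (E10 32->44) — executes, giving 48.
  A10: a read changed (D9 -32->-44; G10 36->48) — executes, giving -44.
  G2: a read changed (A10 -32->-44; G10 36->48) — executes, giving -2112.
  H5: a read changed (B1 8->11; G2 -1152->-2112) — executes, giving 2123.
  B6: a read changed (H5 1160->2123) — executes, giving -2123.

Demanding B6 again yields -2123.
12 formula cells run: A5, A10, B1, B6, D9, E6, E10, F9, G2, G10, H5, H6.
The nodes whose values change: A5, A10, B1, B6, D7, D9, E6, E10, F9, G2, G10, H5, H6.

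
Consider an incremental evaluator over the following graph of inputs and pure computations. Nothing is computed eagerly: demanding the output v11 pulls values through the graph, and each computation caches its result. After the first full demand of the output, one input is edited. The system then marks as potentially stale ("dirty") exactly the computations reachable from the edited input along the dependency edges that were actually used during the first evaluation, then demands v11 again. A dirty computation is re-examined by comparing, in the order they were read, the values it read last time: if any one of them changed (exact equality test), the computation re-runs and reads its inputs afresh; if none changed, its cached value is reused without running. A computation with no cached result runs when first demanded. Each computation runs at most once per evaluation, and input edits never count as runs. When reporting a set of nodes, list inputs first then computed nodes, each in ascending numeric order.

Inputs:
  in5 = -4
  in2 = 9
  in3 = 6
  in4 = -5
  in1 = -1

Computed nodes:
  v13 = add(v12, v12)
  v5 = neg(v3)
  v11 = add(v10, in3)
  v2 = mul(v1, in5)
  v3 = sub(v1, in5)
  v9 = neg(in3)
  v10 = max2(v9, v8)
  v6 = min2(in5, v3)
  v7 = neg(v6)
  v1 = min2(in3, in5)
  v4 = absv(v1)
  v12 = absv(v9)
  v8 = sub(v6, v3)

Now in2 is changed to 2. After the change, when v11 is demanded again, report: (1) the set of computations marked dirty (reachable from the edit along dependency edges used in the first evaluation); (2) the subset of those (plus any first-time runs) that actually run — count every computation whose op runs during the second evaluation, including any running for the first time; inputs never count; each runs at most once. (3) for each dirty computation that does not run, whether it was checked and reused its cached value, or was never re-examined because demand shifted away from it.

Dirty set: none.
Run set: none (0 run).
All dirty computations ended up running.
The important point: nothing the output needs ever reads in2, so the edit is invisible to it.

Initial pass — values computed on the first demand:
  v1 = min2(6, -4) = -4
  v3 = sub(-4, -4) = 0
  v6 = min2(-4, 0) = -4
  v8 = sub(-4, 0) = -4
  v9 = neg(6) = -6
  v10 = max2(-6, -4) = -4
  v11 = add(-4, 6) = 2

Second demand — change propagation:
  no demanded computation ever read in2, so the edit dirties nothing and nothing runs.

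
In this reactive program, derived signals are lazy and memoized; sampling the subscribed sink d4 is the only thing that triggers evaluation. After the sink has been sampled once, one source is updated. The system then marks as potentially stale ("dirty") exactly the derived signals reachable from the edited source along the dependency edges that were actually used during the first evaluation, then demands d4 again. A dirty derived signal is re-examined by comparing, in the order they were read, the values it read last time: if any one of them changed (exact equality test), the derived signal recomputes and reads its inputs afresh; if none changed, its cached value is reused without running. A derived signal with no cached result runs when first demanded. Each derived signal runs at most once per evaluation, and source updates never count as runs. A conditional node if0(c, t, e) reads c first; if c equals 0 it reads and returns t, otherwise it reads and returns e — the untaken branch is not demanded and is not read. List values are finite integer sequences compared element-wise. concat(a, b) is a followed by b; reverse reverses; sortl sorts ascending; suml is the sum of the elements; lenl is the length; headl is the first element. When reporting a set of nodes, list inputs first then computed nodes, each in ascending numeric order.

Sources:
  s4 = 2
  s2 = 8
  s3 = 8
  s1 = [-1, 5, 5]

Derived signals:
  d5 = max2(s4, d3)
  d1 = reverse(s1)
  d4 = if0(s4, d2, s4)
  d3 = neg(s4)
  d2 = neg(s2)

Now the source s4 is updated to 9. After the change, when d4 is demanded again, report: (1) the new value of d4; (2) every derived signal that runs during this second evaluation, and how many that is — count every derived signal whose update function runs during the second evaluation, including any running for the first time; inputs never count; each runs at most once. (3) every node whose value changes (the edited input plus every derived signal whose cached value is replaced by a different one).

Demanding d4 again yields 9.
1 derived signals run: d4.
The nodes whose values change: s4, d4.

First demand of the output computes:
  d4 = if0(s4=2 -> else branch s4) = 2

After the edit, cleaning proceeds:
  d4: a read changed (s4 2->9; s4 2->9) — executes, giving 9.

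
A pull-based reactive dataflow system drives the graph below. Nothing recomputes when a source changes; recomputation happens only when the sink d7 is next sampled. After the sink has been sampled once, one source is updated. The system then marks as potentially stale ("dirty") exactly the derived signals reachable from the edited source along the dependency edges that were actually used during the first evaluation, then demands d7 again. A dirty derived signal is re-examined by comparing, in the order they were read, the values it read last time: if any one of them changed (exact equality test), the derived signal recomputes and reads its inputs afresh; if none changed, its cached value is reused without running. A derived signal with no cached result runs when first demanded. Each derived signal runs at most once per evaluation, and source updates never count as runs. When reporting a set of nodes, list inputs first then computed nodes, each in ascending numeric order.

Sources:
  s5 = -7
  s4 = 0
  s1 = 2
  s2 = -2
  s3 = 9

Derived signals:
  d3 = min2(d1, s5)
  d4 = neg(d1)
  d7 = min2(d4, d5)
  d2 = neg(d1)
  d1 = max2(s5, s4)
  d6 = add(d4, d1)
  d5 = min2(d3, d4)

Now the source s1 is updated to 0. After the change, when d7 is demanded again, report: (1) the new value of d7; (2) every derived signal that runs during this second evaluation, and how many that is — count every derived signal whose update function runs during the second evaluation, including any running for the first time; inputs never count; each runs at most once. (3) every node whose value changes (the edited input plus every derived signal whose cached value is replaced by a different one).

New value of d7: -7.
Derived signals that run: none — 0 in total.
Values that change: s1.
Key observation: s1 is never demanded by the output, so the edit triggers no recomputation at all.

First evaluation (everything demanded from the output):
  d1 = max2(-7, 0) = 0
  d3 = min2(0, -7) = -7
  d4 = neg(0) = 0
  d5 = min2(-7, 0) = -7
  d7 = min2(0, -7) = -7

Propagation after the edit:
  s1 feeds no computation that the output demands — nothing is marked dirty and nothing runs.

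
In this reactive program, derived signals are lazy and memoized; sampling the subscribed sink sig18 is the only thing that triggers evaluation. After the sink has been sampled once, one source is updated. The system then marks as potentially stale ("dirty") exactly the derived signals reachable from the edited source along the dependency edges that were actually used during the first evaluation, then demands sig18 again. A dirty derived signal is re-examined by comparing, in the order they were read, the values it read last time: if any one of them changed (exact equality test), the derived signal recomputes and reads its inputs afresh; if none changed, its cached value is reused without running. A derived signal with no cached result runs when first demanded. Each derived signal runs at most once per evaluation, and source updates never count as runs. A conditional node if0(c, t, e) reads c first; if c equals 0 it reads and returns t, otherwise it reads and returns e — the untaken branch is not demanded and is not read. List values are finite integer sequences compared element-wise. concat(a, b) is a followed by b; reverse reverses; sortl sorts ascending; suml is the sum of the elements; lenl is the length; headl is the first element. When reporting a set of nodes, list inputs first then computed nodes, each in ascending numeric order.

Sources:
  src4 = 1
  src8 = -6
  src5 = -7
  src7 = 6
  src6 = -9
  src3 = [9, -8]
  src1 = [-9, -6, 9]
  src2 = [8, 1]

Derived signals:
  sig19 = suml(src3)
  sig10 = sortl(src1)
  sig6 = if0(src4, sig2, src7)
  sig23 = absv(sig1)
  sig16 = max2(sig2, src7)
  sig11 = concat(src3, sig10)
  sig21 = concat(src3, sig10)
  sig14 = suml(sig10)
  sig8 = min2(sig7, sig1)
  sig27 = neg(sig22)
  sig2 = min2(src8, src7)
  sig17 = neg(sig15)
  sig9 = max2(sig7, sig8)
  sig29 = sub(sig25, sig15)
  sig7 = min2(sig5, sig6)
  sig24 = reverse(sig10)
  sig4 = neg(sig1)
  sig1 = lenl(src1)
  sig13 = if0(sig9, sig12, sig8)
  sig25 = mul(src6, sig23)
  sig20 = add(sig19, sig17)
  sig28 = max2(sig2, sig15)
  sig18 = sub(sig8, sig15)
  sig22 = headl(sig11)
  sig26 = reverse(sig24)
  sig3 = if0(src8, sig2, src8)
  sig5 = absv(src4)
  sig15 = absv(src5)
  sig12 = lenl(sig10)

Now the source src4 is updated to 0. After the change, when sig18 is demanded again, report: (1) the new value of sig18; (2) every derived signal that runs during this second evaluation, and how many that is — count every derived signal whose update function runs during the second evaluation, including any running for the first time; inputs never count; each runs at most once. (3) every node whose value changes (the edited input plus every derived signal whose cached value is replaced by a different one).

First demand of the output computes:
  sig1 = lenl([-9, -6, 9]) = 3
  sig5 = absv(1) = 1
  sig6 = if0(src4=1 -> else branch src7) = 6
  sig7 = min2(1, 6) = 1
  sig8 = min2(1, 3) = 1
  sig15 = absv(-7) = 7
  sig18 = sub(1, 7) = -6

After the edit, cleaning proceeds:
  sig2: had never run; runs now, result -6.
  sig5: a read changed (src4 1->0) — executes, giving 0.
  sig6: a read changed (src4 1->0) — executes, giving -6.
  sig7: a read changed (sig5 1->0; sig6 6->-6) — executes, giving -6.
  sig8: a read changed (sig7 1->-6) — executes, giving -6.
  sig18: a read changed (sig8 1->-6) — executes, giving -13.

Note the branch switch — sig2 had no cache and runs now for the first time.

Demanding sig18 again yields -13.
6 derived signals run: sig2, sig5, sig6, sig7, sig8, sig18.
The nodes whose values change: src4, sig5, sig6, sig7, sig8, sig18.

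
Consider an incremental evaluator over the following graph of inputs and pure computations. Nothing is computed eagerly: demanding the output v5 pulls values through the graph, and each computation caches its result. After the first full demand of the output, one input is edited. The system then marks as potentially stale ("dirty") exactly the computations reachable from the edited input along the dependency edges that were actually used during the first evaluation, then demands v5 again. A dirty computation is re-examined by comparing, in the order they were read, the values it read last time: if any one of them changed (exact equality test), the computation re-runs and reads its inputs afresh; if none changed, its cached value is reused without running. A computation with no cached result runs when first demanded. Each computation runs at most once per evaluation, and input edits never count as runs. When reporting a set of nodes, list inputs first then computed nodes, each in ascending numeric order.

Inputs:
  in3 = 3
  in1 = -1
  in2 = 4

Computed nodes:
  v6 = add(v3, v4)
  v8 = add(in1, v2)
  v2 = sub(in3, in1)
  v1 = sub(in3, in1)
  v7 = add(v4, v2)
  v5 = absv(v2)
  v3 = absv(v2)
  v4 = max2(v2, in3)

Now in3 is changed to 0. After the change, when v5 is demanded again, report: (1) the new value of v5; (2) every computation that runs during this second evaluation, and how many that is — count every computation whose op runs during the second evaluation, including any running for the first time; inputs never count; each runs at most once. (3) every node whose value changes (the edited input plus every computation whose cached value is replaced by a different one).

v5 now evaluates to 1.
Run set: v2, v5 (2 run).
Changed values: in3, v2, v5.

Initial pass — values computed on the first demand:
  v2 = sub(3, -1) = 4
  v5 = absv(4) = 4

Second demand — change propagation:
  v2: re-runs because in3 3->0; new result 1.
  v5: re-runs because v2 4->1; new result 1.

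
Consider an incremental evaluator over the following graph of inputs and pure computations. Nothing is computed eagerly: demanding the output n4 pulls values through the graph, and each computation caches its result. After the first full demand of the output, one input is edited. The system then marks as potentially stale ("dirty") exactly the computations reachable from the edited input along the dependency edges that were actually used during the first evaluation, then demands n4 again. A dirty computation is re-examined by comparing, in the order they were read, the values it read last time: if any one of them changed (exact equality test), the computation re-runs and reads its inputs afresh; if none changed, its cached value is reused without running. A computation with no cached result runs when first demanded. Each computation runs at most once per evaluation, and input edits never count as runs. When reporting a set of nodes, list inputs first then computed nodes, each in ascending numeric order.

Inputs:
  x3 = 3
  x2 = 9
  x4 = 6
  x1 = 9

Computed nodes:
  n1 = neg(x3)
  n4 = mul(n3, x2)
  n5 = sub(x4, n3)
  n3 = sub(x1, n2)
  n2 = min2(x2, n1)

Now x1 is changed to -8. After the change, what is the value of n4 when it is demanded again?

n4 now evaluates to -45.

Initial pass — values computed on the first demand:
  n1 = neg(3) = -3
  n2 = min2(9, -3) = -3
  n3 = sub(9, -3) = 12
  n4 = mul(12, 9) = 108

Second demand — change propagation:
  n3: re-runs because x1 9->-8; new result -5.
  n4: re-runs because n3 12->-5; new result -45.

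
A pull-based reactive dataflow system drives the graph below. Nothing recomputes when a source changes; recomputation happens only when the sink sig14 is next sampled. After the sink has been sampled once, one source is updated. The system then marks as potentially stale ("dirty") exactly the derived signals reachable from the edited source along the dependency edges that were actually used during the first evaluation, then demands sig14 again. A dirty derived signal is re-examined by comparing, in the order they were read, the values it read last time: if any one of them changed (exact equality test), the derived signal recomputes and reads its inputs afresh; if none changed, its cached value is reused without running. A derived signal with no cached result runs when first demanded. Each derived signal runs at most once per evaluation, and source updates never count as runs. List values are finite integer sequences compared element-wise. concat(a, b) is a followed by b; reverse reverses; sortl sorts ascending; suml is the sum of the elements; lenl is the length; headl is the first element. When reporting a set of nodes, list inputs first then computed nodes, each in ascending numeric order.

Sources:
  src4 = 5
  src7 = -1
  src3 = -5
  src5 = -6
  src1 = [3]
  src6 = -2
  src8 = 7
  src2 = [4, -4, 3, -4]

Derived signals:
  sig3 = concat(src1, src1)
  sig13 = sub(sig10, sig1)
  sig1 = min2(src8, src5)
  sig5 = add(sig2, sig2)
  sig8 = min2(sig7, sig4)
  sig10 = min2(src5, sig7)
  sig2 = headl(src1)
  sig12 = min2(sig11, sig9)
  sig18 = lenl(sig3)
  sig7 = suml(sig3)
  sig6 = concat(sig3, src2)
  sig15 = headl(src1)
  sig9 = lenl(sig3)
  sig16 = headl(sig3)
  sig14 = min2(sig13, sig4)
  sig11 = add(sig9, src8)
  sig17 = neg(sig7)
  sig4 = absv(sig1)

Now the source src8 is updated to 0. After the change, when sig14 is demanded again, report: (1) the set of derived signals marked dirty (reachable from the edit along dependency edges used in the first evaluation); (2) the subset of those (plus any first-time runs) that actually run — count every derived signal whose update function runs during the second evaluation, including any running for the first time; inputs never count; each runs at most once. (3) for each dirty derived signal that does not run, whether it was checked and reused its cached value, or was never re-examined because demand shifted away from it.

First evaluation (everything demanded from the output):
  sig1 = min2(7, -6) = -6
  sig3 = concat([3], [3]) = [3, 3]
  sig4 = absv(-6) = 6
  sig7 = suml([3, 3]) = 6
  sig10 = min2(-6, 6) = -6
  sig13 = sub(-6, -6) = 0
  sig14 = min2(0, 6) = 0

Propagation after the edit:
  sig1: runs — src8 7->0; result -6 (same value as before).
  sig4: checked — values it read are unchanged (sig1 unchanged); reused cached 6 without running.
  sig13: checked — values it read are unchanged (sig10 unchanged, sig1 unchanged); reused cached 0 without running.
  sig14: checked — values it read are unchanged (sig13 unchanged, sig4 unchanged); reused cached 0 without running.

Key observation: the change is absorbed at sig1 — it re-runs but produces the same value, and the output's value is unchanged.

Marked dirty: sig1, sig4, sig13, sig14.
Derived signals that run: sig1 — 1 in total.
Checked but reused from cache: sig4, sig13, sig14.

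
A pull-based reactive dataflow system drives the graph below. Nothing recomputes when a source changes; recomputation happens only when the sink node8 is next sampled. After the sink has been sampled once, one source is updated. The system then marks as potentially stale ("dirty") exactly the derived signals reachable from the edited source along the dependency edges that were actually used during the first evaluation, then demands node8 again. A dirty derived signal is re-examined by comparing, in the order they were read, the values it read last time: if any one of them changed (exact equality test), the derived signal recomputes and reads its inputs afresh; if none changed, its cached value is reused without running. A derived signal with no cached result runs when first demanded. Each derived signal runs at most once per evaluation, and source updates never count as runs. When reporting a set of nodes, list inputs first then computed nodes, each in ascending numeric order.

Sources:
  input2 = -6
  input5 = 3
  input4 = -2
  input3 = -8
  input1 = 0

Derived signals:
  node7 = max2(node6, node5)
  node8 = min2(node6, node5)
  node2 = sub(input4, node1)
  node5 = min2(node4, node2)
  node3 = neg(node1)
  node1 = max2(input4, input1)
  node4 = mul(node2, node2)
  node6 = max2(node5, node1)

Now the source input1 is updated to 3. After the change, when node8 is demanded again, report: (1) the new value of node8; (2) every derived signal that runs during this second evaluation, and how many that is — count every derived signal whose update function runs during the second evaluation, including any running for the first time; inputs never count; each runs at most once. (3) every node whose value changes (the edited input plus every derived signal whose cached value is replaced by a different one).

New value of node8: -5.
Derived signals that run: node1, node2, node4, node5, node6, node8 — 6 in total.
Values that change: input1, node1, node2, node4, node5, node6, node8.

First evaluation (everything demanded from the output):
  node1 = max2(-2, 0) = 0
  node2 = sub(-2, 0) = -2
  node4 = mul(-2, -2) = 4
  node5 = min2(4, -2) = -2
  node6 = max2(-2, 0) = 0
  node8 = min2(0, -2) = -2

Propagation after the edit:
  node1: runs — input1 0->3; result 3.
  node2: runs — node1 0->3; result -5.
  node4: runs — node2 -2->-5; node2 -2->-5; result 25.
  node5: runs — node4 4->25; node2 -2->-5; result -5.
  node6: runs — node5 -2->-5; node1 0->3; result 3.
  node8: runs — node6 0->3; node5 -2->-5; result -5.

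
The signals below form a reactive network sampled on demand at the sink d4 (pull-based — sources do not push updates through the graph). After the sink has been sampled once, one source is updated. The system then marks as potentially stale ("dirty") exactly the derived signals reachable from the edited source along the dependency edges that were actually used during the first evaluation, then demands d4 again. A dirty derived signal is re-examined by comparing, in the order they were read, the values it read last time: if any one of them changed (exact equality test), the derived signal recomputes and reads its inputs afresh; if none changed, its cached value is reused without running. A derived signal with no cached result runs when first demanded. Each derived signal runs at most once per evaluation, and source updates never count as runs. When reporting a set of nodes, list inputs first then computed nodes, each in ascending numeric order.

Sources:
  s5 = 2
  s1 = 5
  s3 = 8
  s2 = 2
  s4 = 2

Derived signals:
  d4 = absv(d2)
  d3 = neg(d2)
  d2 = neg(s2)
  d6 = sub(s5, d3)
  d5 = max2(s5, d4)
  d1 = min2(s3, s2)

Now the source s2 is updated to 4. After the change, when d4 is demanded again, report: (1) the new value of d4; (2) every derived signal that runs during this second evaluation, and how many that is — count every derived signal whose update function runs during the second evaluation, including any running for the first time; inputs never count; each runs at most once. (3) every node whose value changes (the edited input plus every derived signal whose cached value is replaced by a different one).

d4 now evaluates to 4.
Run set: d2, d4 (2 run).
Changed values: s2, d2, d4.

Initial pass — values computed on the first demand:
  d2 = neg(2) = -2
  d4 = absv(-2) = 2

Second demand — change propagation:
  d2: re-runs because s2 2->4; new result -4.
  d4: re-runs because d2 -2->-4; new result 4.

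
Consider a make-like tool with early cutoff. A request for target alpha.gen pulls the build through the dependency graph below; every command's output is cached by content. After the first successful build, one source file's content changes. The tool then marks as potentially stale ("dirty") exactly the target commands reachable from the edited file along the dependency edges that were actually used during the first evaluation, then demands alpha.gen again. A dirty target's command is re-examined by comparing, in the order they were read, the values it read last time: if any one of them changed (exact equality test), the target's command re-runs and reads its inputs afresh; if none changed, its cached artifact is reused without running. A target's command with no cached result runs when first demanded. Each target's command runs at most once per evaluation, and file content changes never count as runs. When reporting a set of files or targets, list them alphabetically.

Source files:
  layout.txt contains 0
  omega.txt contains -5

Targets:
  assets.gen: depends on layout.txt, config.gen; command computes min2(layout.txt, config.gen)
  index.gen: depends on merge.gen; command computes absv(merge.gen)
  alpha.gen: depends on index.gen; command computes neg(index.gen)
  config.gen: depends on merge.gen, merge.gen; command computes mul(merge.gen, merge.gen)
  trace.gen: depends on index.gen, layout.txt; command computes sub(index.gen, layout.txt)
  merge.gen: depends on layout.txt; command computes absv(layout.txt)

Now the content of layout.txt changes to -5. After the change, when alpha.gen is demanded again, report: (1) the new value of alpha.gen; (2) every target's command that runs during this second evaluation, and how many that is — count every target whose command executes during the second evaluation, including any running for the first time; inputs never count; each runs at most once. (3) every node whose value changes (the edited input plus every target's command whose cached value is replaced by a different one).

First demand of the output computes:
  merge.gen = absv(0) = 0
  index.gen = absv(0) = 0
  alpha.gen = neg(0) = 0

After the edit, cleaning proceeds:
  merge.gen: a read changed (layout.txt 0->-5) — executes, giving 5.
  index.gen: a read changed (merge.gen 0->5) — executes, giving 5.
  alpha.gen: a read changed (index.gen 0->5) — executes, giving -5.

Demanding alpha.gen again yields -5.
3 target commands run: alpha.gen, index.gen, merge.gen.
The nodes whose values change: alpha.gen, index.gen, layout.txt, merge.gen.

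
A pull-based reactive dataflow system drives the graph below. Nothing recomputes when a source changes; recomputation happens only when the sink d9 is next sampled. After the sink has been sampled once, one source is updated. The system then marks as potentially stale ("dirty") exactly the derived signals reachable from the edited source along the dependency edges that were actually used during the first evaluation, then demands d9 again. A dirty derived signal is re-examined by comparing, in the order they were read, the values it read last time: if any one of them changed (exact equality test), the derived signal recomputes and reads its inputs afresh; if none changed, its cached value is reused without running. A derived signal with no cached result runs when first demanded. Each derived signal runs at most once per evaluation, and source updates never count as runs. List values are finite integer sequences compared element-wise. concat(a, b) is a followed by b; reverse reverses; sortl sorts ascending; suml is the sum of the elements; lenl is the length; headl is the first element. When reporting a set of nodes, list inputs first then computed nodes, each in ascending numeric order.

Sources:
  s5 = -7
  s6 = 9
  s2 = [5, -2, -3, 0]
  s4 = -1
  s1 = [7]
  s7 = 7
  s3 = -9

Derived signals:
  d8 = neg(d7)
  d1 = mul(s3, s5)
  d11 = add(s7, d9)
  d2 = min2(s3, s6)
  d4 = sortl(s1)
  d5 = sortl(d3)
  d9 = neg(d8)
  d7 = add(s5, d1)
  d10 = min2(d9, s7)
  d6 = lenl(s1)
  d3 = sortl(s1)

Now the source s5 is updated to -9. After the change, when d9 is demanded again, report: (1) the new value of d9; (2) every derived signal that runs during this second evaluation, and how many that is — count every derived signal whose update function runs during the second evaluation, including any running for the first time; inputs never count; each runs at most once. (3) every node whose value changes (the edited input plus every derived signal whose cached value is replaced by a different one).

First evaluation (everything demanded from the output):
  d1 = mul(-9, -7) = 63
  d7 = add(-7, 63) = 56
  d8 = neg(56) = -56
  d9 = neg(-56) = 56

Propagation after the edit:
  d1: runs — s5 -7->-9; result 81.
  d7: runs — s5 -7->-9; d1 63->81; result 72.
  d8: runs — d7 56->72; result -72.
  d9: runs — d8 -56->-72; result 72.

New value of d9: 72.
Derived signals that run: d1, d7, d8, d9 — 4 in total.
Values that change: s5, d1, d7, d8, d9.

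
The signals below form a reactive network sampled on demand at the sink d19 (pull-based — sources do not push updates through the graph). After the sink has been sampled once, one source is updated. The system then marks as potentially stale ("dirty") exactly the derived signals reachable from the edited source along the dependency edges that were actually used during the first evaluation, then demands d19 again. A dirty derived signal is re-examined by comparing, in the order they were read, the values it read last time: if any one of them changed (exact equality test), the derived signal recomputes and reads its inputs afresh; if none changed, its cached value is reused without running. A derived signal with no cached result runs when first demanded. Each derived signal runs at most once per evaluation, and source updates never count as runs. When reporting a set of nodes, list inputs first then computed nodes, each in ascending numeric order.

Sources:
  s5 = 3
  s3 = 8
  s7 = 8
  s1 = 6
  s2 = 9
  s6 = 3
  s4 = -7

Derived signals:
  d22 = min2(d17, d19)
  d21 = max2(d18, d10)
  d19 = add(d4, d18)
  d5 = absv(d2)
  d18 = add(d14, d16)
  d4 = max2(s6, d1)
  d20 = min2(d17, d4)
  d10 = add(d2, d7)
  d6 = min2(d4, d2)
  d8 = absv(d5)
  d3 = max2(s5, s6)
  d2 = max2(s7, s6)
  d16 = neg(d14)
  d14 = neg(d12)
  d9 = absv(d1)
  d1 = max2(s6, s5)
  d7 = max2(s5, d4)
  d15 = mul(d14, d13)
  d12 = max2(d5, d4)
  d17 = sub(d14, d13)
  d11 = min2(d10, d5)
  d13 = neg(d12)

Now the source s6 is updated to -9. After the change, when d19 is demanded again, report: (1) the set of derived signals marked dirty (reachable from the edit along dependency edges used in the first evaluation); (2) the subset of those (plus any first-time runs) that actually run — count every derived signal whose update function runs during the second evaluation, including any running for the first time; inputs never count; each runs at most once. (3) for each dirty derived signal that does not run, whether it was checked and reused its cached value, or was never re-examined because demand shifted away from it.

Dirty set: d1, d2, d4, d5, d12, d14, d16, d18, d19.
Run set: d1, d2, d4 (3 run).
Re-examined without running (cache reused): d5, d12, d14, d16, d18, d19.
The important point: at d5 every value read last time is unchanged, so the dirty flag clears without a run.

Initial pass — values computed on the first demand:
  d1 = max2(3, 3) = 3
  d2 = max2(8, 3) = 8
  d4 = max2(3, 3) = 3
  d5 = absv(8) = 8
  d12 = max2(8, 3) = 8
  d14 = neg(8) = -8
  d16 = neg(-8) = 8
  d18 = add(-8, 8) = 0
  d19 = add(3, 0) = 3

Second demand — change propagation:
  d1: re-runs because s6 3->-9; new result 3 (unchanged).
  d2: re-runs because s6 3->-9; new result 8 (unchanged).
  d4: re-runs because s6 3->-9; new result 3 (unchanged).
  d5: re-examined; everything it read last time is the same (d2 unchanged) — cache 8 kept, no run.
  d12: re-examined; everything it read last time is the same (d5 unchanged, d4 unchanged) — cache 8 kept, no run.
  d14: re-examined; everything it read last time is the same (d12 unchanged) — cache -8 kept, no run.
  d16: re-examined; everything it read last time is the same (d14 unchanged) — cache 8 kept, no run.
  d18: re-examined; everything it read last time is the same (d14 unchanged, d16 unchanged) — cache 0 kept, no run.
  d19: re-examined; everything it read last time is the same (d4 unchanged, d18 unchanged) — cache 3 kept, no run.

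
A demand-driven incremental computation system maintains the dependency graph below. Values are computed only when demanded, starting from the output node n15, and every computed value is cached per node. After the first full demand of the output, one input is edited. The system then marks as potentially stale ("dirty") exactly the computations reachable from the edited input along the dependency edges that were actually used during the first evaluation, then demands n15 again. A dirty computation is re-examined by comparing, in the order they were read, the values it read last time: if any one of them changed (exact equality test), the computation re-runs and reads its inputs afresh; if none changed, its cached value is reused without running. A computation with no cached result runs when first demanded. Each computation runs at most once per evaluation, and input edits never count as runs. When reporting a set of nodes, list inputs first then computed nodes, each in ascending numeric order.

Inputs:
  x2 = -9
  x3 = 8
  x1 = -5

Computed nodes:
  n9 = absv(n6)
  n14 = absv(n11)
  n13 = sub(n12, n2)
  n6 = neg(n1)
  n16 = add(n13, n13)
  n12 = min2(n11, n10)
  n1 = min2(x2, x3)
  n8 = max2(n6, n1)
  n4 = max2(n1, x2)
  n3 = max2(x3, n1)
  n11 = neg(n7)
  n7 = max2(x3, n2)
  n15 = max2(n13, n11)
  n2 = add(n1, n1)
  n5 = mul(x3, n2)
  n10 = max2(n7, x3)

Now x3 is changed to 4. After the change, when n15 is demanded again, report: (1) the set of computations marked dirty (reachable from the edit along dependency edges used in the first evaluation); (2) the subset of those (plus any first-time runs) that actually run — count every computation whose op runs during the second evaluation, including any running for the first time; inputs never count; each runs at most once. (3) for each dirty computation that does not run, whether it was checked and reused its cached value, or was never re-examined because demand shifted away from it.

First evaluation (everything demanded from the output):
  n1 = min2(-9, 8) = -9
  n2 = add(-9, -9) = -18
  n7 = max2(8, -18) = 8
  n10 = max2(8, 8) = 8
  n11 = neg(8) = -8
  n12 = min2(-8, 8) = -8
  n13 = sub(-8, -18) = 10
  n15 = max2(10, -8) = 10

Propagation after the edit:
  n1: runs — x3 8->4; result -9 (same value as before).
  n2: checked — values it read are unchanged (n1 unchanged, n1 unchanged); reused cached -18 without running.
  n7: runs — x3 8->4; result 4.
  n10: runs — n7 8->4; x3 8->4; result 4.
  n11: runs — n7 8->4; result -4.
  n12: runs — n11 -8->-4; n10 8->4; result -4.
  n13: runs — n12 -8->-4; result 14.
  n15: runs — n13 10->14; n11 -8->-4; result 14.

Key observation: the cutoff stops propagation at n2 — its inputs' values are unchanged, so it reuses its cache.

Marked dirty: n1, n2, n7, n10, n11, n12, n13, n15.
Computations that run: n1, n7, n10, n11, n12, n13, n15 — 7 in total.
Checked but reused from cache: n2.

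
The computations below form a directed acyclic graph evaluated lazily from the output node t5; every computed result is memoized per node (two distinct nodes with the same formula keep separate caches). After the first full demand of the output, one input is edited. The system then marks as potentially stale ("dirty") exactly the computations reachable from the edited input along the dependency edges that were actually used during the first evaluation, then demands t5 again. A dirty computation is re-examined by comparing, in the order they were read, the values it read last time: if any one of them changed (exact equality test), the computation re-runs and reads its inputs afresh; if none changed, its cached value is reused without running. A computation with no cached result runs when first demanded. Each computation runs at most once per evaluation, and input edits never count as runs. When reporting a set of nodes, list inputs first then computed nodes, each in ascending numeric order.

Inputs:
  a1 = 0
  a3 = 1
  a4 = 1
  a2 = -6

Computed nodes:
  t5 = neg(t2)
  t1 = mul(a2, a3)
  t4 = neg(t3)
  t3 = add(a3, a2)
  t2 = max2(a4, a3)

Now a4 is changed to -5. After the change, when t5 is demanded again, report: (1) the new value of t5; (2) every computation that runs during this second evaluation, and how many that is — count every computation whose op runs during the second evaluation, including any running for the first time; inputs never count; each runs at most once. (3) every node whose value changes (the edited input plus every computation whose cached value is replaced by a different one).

Demanding t5 again yields -1.
1 computations run: t2.
The nodes whose values change: a4.
Note the absorption at t2: it re-runs yet its value is the same, leaving the output's value untouched.

First demand of the output computes:
  t2 = max2(1, 1) = 1
  t5 = neg(1) = -1

After the edit, cleaning proceeds:
  t2: a read changed (a4 1->-5) — executes, giving 1 — identical to its old value.
  t5: dirty, but its reads are unchanged (t2 unchanged); cached -1 stands.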